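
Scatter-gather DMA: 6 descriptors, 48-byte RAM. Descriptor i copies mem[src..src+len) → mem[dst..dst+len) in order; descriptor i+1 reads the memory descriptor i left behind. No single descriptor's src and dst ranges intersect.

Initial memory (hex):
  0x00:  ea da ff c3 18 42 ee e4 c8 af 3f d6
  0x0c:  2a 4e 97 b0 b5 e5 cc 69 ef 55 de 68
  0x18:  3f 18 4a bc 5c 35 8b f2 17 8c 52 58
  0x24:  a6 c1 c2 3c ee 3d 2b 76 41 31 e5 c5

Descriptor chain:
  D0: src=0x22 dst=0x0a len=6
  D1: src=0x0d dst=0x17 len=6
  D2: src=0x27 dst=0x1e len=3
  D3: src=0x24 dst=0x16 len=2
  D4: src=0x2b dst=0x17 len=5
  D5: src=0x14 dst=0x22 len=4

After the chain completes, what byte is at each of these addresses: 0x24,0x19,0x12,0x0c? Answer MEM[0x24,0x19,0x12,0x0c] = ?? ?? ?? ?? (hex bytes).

D0: mem[0x0a..0x0f] <- [52 58 a6 c1 c2 3c]
D1: mem[0x17..0x1c] <- [c1 c2 3c b5 e5 cc]
D2: mem[0x1e..0x20] <- [3c ee 3d]
D3: mem[0x16..0x17] <- [a6 c1]
D4: mem[0x17..0x1b] <- [76 41 31 e5 c5]
D5: mem[0x22..0x25] <- [ef 55 a6 76]
query mem[0x24]=0xa6, mem[0x19]=0x31, mem[0x12]=0xcc, mem[0x0c]=0xa6

MEM[0x24,0x19,0x12,0x0c] = a6 31 cc a6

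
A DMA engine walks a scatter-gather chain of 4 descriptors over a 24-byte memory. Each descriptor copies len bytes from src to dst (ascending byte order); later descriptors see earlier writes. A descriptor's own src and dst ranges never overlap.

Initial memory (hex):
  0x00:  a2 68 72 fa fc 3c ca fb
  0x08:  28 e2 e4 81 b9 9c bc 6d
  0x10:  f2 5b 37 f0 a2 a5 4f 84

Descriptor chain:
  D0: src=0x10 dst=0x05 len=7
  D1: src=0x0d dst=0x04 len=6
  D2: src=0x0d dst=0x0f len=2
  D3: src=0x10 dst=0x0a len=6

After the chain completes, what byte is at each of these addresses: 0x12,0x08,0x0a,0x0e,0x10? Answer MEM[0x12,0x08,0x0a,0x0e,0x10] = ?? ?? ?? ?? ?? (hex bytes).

MEM[0x12,0x08,0x0a,0x0e,0x10] = 37 5b bc a2 bc

#0 dst[0x05+7] := {0xf2,0x5b,0x37,0xf0,0xa2,0xa5,0x4f}
#1 dst[0x04+6] := {0x9c,0xbc,0x6d,0xf2,0x5b,0x37}
#2 dst[0x0f+2] := {0x9c,0xbc}
#3 dst[0x0a+6] := {0xbc,0x5b,0x37,0xf0,0xa2,0xa5}
query mem[0x12]=0x37, mem[0x08]=0x5b, mem[0x0a]=0xbc, mem[0x0e]=0xa2, mem[0x10]=0xbc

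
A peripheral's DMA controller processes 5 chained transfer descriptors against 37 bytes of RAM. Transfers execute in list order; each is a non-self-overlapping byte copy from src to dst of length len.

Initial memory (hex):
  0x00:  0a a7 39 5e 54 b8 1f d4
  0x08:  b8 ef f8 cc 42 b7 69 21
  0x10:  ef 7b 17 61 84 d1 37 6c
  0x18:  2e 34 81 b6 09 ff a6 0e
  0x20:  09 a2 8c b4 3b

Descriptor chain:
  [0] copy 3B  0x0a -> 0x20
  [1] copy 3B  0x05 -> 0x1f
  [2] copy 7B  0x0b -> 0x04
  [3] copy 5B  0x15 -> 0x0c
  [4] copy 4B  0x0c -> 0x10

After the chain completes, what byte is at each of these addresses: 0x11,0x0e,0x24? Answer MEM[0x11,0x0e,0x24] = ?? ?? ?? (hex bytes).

MEM[0x11,0x0e,0x24] = 37 6c 3b

  after D0: wrote 3B at 0x20 = f8cc42
  after D1: wrote 3B at 0x1f = b81fd4
  after D2: wrote 7B at 0x04 = cc42b76921ef7b
  after D3: wrote 5B at 0x0c = d1376c2e34
  after D4: wrote 4B at 0x10 = d1376c2e
query mem[0x11]=0x37, mem[0x0e]=0x6c, mem[0x24]=0x3b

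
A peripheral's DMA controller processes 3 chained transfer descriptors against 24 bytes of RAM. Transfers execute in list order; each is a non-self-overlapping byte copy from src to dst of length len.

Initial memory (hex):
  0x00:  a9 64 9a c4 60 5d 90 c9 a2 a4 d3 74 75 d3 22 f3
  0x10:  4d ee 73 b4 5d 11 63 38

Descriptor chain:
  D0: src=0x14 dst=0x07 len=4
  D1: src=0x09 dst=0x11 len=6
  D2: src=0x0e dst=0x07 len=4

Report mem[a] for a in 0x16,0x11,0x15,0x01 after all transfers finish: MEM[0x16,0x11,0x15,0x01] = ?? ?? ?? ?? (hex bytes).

MEM[0x16,0x11,0x15,0x01] = 22 63 d3 64

D0: mem[0x07..0x0a] <- [5d 11 63 38]
D1: mem[0x11..0x16] <- [63 38 74 75 d3 22]
D2: mem[0x07..0x0a] <- [22 f3 4d 63]
query mem[0x16]=0x22, mem[0x11]=0x63, mem[0x15]=0xd3, mem[0x01]=0x64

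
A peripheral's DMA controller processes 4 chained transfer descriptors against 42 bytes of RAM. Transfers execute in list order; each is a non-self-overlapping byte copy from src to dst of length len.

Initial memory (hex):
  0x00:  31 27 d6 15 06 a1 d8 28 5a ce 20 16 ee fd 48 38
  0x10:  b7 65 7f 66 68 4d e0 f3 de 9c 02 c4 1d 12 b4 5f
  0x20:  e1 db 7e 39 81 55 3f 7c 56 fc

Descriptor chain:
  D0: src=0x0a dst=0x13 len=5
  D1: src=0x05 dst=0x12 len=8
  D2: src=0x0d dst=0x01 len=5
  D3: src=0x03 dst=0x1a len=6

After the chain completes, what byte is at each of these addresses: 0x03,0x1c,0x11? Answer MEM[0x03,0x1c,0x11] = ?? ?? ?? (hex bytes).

#0 dst[0x13+5] := {0x20,0x16,0xee,0xfd,0x48}
#1 dst[0x12+8] := {0xa1,0xd8,0x28,0x5a,0xce,0x20,0x16,0xee}
#2 dst[0x01+5] := {0xfd,0x48,0x38,0xb7,0x65}
#3 dst[0x1a+6] := {0x38,0xb7,0x65,0xd8,0x28,0x5a}
query mem[0x03]=0x38, mem[0x1c]=0x65, mem[0x11]=0x65

MEM[0x03,0x1c,0x11] = 38 65 65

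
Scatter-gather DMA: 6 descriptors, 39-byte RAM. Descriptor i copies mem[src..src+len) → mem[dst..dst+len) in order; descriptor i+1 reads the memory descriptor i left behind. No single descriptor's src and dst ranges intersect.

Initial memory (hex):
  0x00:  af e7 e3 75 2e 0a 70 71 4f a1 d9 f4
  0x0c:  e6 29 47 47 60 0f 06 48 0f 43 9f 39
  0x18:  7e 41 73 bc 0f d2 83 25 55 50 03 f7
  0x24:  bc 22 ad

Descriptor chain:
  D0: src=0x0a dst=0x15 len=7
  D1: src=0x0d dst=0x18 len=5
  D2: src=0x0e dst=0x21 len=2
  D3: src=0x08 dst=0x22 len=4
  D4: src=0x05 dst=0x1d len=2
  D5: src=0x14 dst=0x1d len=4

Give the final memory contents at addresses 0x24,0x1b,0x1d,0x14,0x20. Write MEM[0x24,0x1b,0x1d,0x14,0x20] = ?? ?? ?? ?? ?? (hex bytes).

  after D0: wrote 7B at 0x15 = d9f4e629474760
  after D1: wrote 5B at 0x18 = 294747600f
  after D2: wrote 2B at 0x21 = 4747
  after D3: wrote 4B at 0x22 = 4fa1d9f4
  after D4: wrote 2B at 0x1d = 0a70
  after D5: wrote 4B at 0x1d = 0fd9f4e6
query mem[0x24]=0xd9, mem[0x1b]=0x60, mem[0x1d]=0x0f, mem[0x14]=0x0f, mem[0x20]=0xe6

MEM[0x24,0x1b,0x1d,0x14,0x20] = d9 60 0f 0f e6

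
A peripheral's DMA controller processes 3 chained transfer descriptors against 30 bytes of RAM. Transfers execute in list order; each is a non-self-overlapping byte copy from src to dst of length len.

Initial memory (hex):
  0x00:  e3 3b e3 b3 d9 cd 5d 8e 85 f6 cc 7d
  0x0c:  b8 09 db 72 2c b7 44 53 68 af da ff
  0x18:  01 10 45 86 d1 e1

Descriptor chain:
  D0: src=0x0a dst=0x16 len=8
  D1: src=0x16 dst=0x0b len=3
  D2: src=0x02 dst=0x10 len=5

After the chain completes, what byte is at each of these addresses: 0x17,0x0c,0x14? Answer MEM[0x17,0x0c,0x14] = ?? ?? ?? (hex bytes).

MEM[0x17,0x0c,0x14] = 7d 7d 5d

D0: mem[0x16..0x1d] <- [cc 7d b8 09 db 72 2c b7]
D1: mem[0x0b..0x0d] <- [cc 7d b8]
D2: mem[0x10..0x14] <- [e3 b3 d9 cd 5d]
query mem[0x17]=0x7d, mem[0x0c]=0x7d, mem[0x14]=0x5d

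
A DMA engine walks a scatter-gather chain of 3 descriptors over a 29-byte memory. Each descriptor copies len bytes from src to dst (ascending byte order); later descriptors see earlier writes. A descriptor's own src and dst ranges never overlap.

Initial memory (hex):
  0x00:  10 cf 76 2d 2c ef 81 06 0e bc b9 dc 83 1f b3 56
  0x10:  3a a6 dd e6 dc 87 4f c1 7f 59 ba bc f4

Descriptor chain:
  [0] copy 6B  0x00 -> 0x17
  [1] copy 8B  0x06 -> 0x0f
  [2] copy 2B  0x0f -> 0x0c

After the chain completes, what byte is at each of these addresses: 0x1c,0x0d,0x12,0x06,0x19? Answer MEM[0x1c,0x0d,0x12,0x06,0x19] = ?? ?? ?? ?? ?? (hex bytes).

MEM[0x1c,0x0d,0x12,0x06,0x19] = ef 06 bc 81 76

#0 dst[0x17+6] := {0x10,0xcf,0x76,0x2d,0x2c,0xef}
#1 dst[0x0f+8] := {0x81,0x06,0x0e,0xbc,0xb9,0xdc,0x83,0x1f}
#2 dst[0x0c+2] := {0x81,0x06}
query mem[0x1c]=0xef, mem[0x0d]=0x06, mem[0x12]=0xbc, mem[0x06]=0x81, mem[0x19]=0x76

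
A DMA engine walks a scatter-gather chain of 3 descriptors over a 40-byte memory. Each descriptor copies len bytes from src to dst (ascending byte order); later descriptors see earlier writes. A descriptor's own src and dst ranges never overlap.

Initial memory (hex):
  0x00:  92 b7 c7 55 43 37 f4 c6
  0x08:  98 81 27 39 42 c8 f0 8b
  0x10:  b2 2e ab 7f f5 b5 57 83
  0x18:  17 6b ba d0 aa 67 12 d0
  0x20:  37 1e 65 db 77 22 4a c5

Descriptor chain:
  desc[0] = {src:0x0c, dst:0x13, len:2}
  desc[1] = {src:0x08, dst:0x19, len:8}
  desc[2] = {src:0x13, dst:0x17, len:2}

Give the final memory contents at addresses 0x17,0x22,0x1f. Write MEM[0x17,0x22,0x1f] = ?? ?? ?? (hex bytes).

D0: mem[0x13..0x14] <- [42 c8]
D1: mem[0x19..0x20] <- [98 81 27 39 42 c8 f0 8b]
D2: mem[0x17..0x18] <- [42 c8]
query mem[0x17]=0x42, mem[0x22]=0x65, mem[0x1f]=0xf0

MEM[0x17,0x22,0x1f] = 42 65 f0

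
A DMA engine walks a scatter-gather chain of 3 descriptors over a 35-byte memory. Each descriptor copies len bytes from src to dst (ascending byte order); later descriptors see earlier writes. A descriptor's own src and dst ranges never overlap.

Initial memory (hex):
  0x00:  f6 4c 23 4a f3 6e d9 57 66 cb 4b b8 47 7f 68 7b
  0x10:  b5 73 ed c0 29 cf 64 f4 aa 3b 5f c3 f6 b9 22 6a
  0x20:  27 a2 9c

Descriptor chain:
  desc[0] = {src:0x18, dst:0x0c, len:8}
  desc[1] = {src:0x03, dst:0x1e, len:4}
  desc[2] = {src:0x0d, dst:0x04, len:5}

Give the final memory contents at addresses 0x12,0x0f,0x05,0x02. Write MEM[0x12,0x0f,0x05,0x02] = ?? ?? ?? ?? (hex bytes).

MEM[0x12,0x0f,0x05,0x02] = 22 c3 5f 23

D0: mem[0x0c..0x13] <- [aa 3b 5f c3 f6 b9 22 6a]
D1: mem[0x1e..0x21] <- [4a f3 6e d9]
D2: mem[0x04..0x08] <- [3b 5f c3 f6 b9]
query mem[0x12]=0x22, mem[0x0f]=0xc3, mem[0x05]=0x5f, mem[0x02]=0x23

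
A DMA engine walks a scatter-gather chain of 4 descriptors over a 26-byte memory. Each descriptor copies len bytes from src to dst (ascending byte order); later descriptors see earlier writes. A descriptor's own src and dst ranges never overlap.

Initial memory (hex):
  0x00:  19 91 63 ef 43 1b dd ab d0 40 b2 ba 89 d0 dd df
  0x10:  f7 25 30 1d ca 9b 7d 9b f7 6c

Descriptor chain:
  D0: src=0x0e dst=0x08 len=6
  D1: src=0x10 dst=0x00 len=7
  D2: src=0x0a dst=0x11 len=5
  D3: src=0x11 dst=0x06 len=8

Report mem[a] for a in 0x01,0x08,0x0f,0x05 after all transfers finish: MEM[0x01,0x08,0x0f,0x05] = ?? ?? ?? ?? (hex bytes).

MEM[0x01,0x08,0x0f,0x05] = 25 30 df 9b

#0 dst[0x08+6] := {0xdd,0xdf,0xf7,0x25,0x30,0x1d}
#1 dst[0x00+7] := {0xf7,0x25,0x30,0x1d,0xca,0x9b,0x7d}
#2 dst[0x11+5] := {0xf7,0x25,0x30,0x1d,0xdd}
#3 dst[0x06+8] := {0xf7,0x25,0x30,0x1d,0xdd,0x7d,0x9b,0xf7}
query mem[0x01]=0x25, mem[0x08]=0x30, mem[0x0f]=0xdf, mem[0x05]=0x9b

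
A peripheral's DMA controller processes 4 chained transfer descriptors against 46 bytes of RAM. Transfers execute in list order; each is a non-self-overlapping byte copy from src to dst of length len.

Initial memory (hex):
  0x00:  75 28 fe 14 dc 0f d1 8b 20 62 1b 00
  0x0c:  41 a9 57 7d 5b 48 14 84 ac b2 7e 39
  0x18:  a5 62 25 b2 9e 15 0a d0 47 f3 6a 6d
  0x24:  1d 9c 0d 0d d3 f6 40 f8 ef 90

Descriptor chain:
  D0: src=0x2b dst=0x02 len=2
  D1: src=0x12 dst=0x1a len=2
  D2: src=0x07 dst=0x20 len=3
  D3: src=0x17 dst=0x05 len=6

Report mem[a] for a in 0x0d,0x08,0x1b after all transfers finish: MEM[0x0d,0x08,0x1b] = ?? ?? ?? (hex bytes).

MEM[0x0d,0x08,0x1b] = a9 14 84

D0: mem[0x02..0x03] <- [f8 ef]
D1: mem[0x1a..0x1b] <- [14 84]
D2: mem[0x20..0x22] <- [8b 20 62]
D3: mem[0x05..0x0a] <- [39 a5 62 14 84 9e]
query mem[0x0d]=0xa9, mem[0x08]=0x14, mem[0x1b]=0x84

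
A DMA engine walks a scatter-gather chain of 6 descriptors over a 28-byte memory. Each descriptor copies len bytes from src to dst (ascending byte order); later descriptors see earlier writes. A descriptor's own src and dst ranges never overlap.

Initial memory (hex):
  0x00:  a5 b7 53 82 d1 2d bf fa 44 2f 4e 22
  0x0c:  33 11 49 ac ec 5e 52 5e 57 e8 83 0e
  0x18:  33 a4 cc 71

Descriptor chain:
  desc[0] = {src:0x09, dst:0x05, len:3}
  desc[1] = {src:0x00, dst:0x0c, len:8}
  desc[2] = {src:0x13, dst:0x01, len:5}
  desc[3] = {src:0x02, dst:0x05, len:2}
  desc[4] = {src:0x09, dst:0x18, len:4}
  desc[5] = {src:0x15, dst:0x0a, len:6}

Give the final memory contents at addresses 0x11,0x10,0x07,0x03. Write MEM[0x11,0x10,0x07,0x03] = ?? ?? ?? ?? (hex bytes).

[0] 0x09->0x05 len=3 : 2f 4e 22
[1] 0x00->0x0c len=8 : a5 b7 53 82 d1 2f 4e 22
[2] 0x13->0x01 len=5 : 22 57 e8 83 0e
[3] 0x02->0x05 len=2 : 57 e8
[4] 0x09->0x18 len=4 : 2f 4e 22 a5
[5] 0x15->0x0a len=6 : e8 83 0e 2f 4e 22
query mem[0x11]=0x2f, mem[0x10]=0xd1, mem[0x07]=0x22, mem[0x03]=0xe8

MEM[0x11,0x10,0x07,0x03] = 2f d1 22 e8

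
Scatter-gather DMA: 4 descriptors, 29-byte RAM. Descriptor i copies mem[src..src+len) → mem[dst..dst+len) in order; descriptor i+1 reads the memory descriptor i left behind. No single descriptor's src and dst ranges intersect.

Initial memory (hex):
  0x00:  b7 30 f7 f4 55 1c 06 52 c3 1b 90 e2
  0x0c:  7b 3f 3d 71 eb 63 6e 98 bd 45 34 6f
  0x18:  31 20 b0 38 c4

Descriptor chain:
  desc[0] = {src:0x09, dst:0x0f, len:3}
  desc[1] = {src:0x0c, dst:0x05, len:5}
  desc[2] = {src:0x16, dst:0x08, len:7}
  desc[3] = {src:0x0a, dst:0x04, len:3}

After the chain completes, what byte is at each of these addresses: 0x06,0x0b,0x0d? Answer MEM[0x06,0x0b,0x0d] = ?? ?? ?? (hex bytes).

#0 dst[0x0f+3] := {0x1b,0x90,0xe2}
#1 dst[0x05+5] := {0x7b,0x3f,0x3d,0x1b,0x90}
#2 dst[0x08+7] := {0x34,0x6f,0x31,0x20,0xb0,0x38,0xc4}
#3 dst[0x04+3] := {0x31,0x20,0xb0}
query mem[0x06]=0xb0, mem[0x0b]=0x20, mem[0x0d]=0x38

MEM[0x06,0x0b,0x0d] = b0 20 38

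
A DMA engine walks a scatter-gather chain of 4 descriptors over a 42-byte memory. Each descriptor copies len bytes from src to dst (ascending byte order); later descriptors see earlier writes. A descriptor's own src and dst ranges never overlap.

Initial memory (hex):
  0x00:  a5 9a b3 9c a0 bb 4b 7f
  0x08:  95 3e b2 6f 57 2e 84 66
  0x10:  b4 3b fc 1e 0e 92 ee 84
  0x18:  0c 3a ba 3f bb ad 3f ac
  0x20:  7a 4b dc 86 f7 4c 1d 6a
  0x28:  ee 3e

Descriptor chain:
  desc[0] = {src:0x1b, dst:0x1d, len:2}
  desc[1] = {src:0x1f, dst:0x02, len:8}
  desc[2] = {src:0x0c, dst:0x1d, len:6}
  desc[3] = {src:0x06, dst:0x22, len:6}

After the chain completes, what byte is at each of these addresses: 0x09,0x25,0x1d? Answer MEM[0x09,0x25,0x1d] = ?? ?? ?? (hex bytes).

MEM[0x09,0x25,0x1d] = 1d 1d 57

  after D0: wrote 2B at 0x1d = 3fbb
  after D1: wrote 8B at 0x02 = ac7a4bdc86f74c1d
  after D2: wrote 6B at 0x1d = 572e8466b43b
  after D3: wrote 6B at 0x22 = 86f74c1db26f
query mem[0x09]=0x1d, mem[0x25]=0x1d, mem[0x1d]=0x57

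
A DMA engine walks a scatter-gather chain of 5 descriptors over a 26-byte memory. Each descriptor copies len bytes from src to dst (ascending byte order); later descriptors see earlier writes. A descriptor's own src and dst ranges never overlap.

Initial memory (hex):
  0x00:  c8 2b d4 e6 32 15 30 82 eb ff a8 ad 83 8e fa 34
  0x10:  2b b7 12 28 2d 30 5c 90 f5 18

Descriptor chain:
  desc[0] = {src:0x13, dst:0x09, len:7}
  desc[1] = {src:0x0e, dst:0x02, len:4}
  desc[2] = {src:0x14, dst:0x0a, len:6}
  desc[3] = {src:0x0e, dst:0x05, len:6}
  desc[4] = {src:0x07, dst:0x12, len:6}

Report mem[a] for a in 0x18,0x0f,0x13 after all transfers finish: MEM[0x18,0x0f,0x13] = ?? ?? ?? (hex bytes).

D0: mem[0x09..0x0f] <- [28 2d 30 5c 90 f5 18]
D1: mem[0x02..0x05] <- [f5 18 2b b7]
D2: mem[0x0a..0x0f] <- [2d 30 5c 90 f5 18]
D3: mem[0x05..0x0a] <- [f5 18 2b b7 12 28]
D4: mem[0x12..0x17] <- [2b b7 12 28 30 5c]
query mem[0x18]=0xf5, mem[0x0f]=0x18, mem[0x13]=0xb7

MEM[0x18,0x0f,0x13] = f5 18 b7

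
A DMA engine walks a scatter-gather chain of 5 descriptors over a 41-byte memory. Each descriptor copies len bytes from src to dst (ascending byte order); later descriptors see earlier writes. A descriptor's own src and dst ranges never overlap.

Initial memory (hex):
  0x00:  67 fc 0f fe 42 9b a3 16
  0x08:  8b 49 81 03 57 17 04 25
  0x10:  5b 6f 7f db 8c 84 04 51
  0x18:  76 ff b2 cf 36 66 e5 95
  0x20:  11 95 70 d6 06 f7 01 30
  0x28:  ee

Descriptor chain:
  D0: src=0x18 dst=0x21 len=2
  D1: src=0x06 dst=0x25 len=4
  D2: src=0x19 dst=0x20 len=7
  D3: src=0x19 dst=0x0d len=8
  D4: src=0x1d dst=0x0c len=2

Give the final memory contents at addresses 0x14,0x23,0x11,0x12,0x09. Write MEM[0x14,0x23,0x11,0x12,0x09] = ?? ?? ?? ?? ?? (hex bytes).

D0: mem[0x21..0x22] <- [76 ff]
D1: mem[0x25..0x28] <- [a3 16 8b 49]
D2: mem[0x20..0x26] <- [ff b2 cf 36 66 e5 95]
D3: mem[0x0d..0x14] <- [ff b2 cf 36 66 e5 95 ff]
D4: mem[0x0c..0x0d] <- [66 e5]
query mem[0x14]=0xff, mem[0x23]=0x36, mem[0x11]=0x66, mem[0x12]=0xe5, mem[0x09]=0x49

MEM[0x14,0x23,0x11,0x12,0x09] = ff 36 66 e5 49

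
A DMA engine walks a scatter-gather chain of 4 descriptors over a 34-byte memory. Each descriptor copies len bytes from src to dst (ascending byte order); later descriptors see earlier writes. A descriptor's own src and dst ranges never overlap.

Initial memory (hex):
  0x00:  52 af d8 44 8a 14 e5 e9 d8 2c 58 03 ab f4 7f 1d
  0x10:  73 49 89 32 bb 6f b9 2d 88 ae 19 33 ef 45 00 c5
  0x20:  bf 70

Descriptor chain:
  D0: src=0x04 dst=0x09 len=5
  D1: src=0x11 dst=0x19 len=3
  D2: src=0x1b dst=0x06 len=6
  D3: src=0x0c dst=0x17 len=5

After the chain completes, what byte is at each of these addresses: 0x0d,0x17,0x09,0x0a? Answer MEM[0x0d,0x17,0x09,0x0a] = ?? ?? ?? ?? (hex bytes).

MEM[0x0d,0x17,0x09,0x0a] = d8 e9 00 c5

D0: mem[0x09..0x0d] <- [8a 14 e5 e9 d8]
D1: mem[0x19..0x1b] <- [49 89 32]
D2: mem[0x06..0x0b] <- [32 ef 45 00 c5 bf]
D3: mem[0x17..0x1b] <- [e9 d8 7f 1d 73]
query mem[0x0d]=0xd8, mem[0x17]=0xe9, mem[0x09]=0x00, mem[0x0a]=0xc5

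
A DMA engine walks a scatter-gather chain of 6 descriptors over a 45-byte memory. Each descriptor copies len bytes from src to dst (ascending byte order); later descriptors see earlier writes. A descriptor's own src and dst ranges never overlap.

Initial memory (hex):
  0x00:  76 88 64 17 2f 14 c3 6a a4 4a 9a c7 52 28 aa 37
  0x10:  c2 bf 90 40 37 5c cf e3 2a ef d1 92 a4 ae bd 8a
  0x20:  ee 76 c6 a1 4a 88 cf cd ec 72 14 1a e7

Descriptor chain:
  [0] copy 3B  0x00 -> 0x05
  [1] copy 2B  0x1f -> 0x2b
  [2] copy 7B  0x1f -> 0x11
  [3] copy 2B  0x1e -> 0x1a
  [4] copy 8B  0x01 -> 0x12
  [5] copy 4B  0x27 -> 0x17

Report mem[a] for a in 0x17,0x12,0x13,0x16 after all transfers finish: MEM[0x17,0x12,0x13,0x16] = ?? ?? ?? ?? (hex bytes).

[0] 0x00->0x05 len=3 : 76 88 64
[1] 0x1f->0x2b len=2 : 8a ee
[2] 0x1f->0x11 len=7 : 8a ee 76 c6 a1 4a 88
[3] 0x1e->0x1a len=2 : bd 8a
[4] 0x01->0x12 len=8 : 88 64 17 2f 76 88 64 a4
[5] 0x27->0x17 len=4 : cd ec 72 14
query mem[0x17]=0xcd, mem[0x12]=0x88, mem[0x13]=0x64, mem[0x16]=0x76

MEM[0x17,0x12,0x13,0x16] = cd 88 64 76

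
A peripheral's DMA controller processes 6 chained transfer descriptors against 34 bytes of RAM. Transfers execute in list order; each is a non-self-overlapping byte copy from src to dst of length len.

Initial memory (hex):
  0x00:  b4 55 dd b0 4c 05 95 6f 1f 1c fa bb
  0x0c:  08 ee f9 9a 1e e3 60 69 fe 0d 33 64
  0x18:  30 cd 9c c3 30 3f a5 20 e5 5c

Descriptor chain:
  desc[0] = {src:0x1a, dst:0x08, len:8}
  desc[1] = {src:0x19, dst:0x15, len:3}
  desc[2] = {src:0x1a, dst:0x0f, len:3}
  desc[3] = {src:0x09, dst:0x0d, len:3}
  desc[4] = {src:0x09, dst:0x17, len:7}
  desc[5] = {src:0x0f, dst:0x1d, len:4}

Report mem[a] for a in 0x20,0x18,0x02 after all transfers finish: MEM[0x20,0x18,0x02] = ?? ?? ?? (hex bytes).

[0] 0x1a->0x08 len=8 : 9c c3 30 3f a5 20 e5 5c
[1] 0x19->0x15 len=3 : cd 9c c3
[2] 0x1a->0x0f len=3 : 9c c3 30
[3] 0x09->0x0d len=3 : c3 30 3f
[4] 0x09->0x17 len=7 : c3 30 3f a5 c3 30 3f
[5] 0x0f->0x1d len=4 : 3f c3 30 60
query mem[0x20]=0x60, mem[0x18]=0x30, mem[0x02]=0xdd

MEM[0x20,0x18,0x02] = 60 30 dd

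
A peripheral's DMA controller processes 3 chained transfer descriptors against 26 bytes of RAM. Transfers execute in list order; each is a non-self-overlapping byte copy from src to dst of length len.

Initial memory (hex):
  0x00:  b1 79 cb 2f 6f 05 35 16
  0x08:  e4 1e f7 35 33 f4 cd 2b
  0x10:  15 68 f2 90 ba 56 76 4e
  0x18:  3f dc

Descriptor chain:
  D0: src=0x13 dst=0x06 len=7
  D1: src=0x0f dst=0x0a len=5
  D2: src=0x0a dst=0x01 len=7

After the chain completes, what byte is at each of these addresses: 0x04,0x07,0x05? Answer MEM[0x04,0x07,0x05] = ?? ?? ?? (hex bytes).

MEM[0x04,0x07,0x05] = f2 15 90

[0] 0x13->0x06 len=7 : 90 ba 56 76 4e 3f dc
[1] 0x0f->0x0a len=5 : 2b 15 68 f2 90
[2] 0x0a->0x01 len=7 : 2b 15 68 f2 90 2b 15
query mem[0x04]=0xf2, mem[0x07]=0x15, mem[0x05]=0x90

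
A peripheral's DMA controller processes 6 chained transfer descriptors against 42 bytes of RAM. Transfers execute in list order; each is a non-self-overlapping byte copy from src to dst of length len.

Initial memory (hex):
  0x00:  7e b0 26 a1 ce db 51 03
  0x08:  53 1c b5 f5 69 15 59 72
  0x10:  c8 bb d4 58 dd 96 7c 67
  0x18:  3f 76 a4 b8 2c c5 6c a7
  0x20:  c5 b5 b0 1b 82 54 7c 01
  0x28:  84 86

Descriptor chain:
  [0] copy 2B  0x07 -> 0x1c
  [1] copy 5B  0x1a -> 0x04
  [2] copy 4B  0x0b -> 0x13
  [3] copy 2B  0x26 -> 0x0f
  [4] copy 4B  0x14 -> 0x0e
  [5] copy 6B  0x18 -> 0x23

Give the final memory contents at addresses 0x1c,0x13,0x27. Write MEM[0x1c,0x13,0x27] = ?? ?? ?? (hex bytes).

  after D0: wrote 2B at 0x1c = 0353
  after D1: wrote 5B at 0x04 = a4b803536c
  after D2: wrote 4B at 0x13 = f5691559
  after D3: wrote 2B at 0x0f = 7c01
  after D4: wrote 4B at 0x0e = 69155967
  after D5: wrote 6B at 0x23 = 3f76a4b80353
query mem[0x1c]=0x03, mem[0x13]=0xf5, mem[0x27]=0x03

MEM[0x1c,0x13,0x27] = 03 f5 03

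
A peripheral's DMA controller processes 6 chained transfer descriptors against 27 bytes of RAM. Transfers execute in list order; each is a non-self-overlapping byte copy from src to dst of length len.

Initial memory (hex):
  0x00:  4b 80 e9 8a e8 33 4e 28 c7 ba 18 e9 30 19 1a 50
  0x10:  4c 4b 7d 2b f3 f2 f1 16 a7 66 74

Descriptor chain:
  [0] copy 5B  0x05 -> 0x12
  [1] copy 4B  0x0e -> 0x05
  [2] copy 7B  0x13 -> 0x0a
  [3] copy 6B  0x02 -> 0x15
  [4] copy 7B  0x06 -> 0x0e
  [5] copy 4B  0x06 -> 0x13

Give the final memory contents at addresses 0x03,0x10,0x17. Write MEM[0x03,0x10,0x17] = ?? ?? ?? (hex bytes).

MEM[0x03,0x10,0x17] = 8a 4b e8

[0] 0x05->0x12 len=5 : 33 4e 28 c7 ba
[1] 0x0e->0x05 len=4 : 1a 50 4c 4b
[2] 0x13->0x0a len=7 : 4e 28 c7 ba 16 a7 66
[3] 0x02->0x15 len=6 : e9 8a e8 1a 50 4c
[4] 0x06->0x0e len=7 : 50 4c 4b ba 4e 28 c7
[5] 0x06->0x13 len=4 : 50 4c 4b ba
query mem[0x03]=0x8a, mem[0x10]=0x4b, mem[0x17]=0xe8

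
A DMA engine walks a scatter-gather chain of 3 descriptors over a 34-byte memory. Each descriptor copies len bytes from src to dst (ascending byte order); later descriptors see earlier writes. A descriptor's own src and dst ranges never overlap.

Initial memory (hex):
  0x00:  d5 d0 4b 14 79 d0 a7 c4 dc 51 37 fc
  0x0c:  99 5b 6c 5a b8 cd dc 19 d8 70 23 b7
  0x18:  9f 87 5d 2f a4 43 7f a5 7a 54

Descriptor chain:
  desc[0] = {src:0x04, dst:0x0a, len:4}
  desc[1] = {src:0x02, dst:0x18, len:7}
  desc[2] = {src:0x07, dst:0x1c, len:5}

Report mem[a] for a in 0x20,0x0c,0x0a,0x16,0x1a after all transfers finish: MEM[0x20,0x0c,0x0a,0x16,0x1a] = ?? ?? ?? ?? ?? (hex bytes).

MEM[0x20,0x0c,0x0a,0x16,0x1a] = d0 a7 79 23 79

  after D0: wrote 4B at 0x0a = 79d0a7c4
  after D1: wrote 7B at 0x18 = 4b1479d0a7c4dc
  after D2: wrote 5B at 0x1c = c4dc5179d0
query mem[0x20]=0xd0, mem[0x0c]=0xa7, mem[0x0a]=0x79, mem[0x16]=0x23, mem[0x1a]=0x79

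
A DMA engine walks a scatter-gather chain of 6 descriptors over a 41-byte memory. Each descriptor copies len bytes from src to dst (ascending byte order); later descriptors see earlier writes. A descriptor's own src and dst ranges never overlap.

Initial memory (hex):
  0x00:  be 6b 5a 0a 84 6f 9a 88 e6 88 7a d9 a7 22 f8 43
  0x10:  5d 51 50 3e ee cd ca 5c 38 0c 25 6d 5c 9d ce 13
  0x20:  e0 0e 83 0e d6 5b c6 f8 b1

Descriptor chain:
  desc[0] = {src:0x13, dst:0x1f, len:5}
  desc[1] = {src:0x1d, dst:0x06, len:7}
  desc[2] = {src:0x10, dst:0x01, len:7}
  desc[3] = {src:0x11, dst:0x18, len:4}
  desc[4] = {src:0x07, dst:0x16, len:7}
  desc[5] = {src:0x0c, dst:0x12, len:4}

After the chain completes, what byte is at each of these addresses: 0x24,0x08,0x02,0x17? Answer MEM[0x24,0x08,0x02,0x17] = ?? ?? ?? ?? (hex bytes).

#0 dst[0x1f+5] := {0x3e,0xee,0xcd,0xca,0x5c}
#1 dst[0x06+7] := {0x9d,0xce,0x3e,0xee,0xcd,0xca,0x5c}
#2 dst[0x01+7] := {0x5d,0x51,0x50,0x3e,0xee,0xcd,0xca}
#3 dst[0x18+4] := {0x51,0x50,0x3e,0xee}
#4 dst[0x16+7] := {0xca,0x3e,0xee,0xcd,0xca,0x5c,0x22}
#5 dst[0x12+4] := {0x5c,0x22,0xf8,0x43}
query mem[0x24]=0xd6, mem[0x08]=0x3e, mem[0x02]=0x51, mem[0x17]=0x3e

MEM[0x24,0x08,0x02,0x17] = d6 3e 51 3e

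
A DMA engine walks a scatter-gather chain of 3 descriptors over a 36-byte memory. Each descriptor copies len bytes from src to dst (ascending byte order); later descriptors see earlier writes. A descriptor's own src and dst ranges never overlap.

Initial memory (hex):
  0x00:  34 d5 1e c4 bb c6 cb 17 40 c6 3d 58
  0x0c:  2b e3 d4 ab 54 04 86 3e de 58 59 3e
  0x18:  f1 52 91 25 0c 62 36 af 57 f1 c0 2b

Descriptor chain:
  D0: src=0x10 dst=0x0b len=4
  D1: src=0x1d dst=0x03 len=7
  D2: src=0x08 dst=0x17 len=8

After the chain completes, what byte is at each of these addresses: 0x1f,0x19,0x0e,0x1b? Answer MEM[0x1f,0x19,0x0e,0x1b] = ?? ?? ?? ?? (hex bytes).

[0] 0x10->0x0b len=4 : 54 04 86 3e
[1] 0x1d->0x03 len=7 : 62 36 af 57 f1 c0 2b
[2] 0x08->0x17 len=8 : c0 2b 3d 54 04 86 3e ab
query mem[0x1f]=0xaf, mem[0x19]=0x3d, mem[0x0e]=0x3e, mem[0x1b]=0x04

MEM[0x1f,0x19,0x0e,0x1b] = af 3d 3e 04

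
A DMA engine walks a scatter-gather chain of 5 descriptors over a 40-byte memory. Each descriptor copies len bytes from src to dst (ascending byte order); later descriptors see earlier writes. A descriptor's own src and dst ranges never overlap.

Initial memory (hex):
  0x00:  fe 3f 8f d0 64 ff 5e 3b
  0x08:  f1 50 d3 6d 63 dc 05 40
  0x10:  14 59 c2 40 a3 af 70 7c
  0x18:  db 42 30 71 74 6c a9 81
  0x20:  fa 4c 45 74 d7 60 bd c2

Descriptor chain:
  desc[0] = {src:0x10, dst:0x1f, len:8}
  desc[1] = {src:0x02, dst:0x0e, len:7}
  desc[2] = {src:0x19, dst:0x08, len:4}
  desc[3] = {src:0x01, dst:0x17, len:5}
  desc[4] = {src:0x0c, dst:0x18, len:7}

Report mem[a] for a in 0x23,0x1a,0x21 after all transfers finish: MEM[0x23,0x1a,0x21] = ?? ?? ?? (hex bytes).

D0: mem[0x1f..0x26] <- [14 59 c2 40 a3 af 70 7c]
D1: mem[0x0e..0x14] <- [8f d0 64 ff 5e 3b f1]
D2: mem[0x08..0x0b] <- [42 30 71 74]
D3: mem[0x17..0x1b] <- [3f 8f d0 64 ff]
D4: mem[0x18..0x1e] <- [63 dc 8f d0 64 ff 5e]
query mem[0x23]=0xa3, mem[0x1a]=0x8f, mem[0x21]=0xc2

MEM[0x23,0x1a,0x21] = a3 8f c2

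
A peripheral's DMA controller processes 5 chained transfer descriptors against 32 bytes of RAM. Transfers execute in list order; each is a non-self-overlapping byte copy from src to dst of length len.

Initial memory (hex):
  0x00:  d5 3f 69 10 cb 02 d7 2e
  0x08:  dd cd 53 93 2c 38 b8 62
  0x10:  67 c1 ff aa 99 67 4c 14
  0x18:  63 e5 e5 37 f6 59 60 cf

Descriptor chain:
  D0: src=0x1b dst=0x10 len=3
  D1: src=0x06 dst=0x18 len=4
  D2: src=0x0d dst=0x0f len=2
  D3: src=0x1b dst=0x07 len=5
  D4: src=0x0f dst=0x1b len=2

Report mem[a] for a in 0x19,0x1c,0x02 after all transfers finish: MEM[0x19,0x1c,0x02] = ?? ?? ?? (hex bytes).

MEM[0x19,0x1c,0x02] = 2e b8 69

D0: mem[0x10..0x12] <- [37 f6 59]
D1: mem[0x18..0x1b] <- [d7 2e dd cd]
D2: mem[0x0f..0x10] <- [38 b8]
D3: mem[0x07..0x0b] <- [cd f6 59 60 cf]
D4: mem[0x1b..0x1c] <- [38 b8]
query mem[0x19]=0x2e, mem[0x1c]=0xb8, mem[0x02]=0x69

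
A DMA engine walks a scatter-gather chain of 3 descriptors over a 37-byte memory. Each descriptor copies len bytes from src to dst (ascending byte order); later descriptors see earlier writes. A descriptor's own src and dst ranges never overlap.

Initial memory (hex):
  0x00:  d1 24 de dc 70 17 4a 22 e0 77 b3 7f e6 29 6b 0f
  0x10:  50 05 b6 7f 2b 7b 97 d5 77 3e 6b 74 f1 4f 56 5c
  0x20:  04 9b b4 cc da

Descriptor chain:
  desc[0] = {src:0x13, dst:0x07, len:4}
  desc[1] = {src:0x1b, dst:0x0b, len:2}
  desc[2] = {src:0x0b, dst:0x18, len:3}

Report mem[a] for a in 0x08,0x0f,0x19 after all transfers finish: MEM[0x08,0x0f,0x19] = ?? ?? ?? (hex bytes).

D0: mem[0x07..0x0a] <- [7f 2b 7b 97]
D1: mem[0x0b..0x0c] <- [74 f1]
D2: mem[0x18..0x1a] <- [74 f1 29]
query mem[0x08]=0x2b, mem[0x0f]=0x0f, mem[0x19]=0xf1

MEM[0x08,0x0f,0x19] = 2b 0f f1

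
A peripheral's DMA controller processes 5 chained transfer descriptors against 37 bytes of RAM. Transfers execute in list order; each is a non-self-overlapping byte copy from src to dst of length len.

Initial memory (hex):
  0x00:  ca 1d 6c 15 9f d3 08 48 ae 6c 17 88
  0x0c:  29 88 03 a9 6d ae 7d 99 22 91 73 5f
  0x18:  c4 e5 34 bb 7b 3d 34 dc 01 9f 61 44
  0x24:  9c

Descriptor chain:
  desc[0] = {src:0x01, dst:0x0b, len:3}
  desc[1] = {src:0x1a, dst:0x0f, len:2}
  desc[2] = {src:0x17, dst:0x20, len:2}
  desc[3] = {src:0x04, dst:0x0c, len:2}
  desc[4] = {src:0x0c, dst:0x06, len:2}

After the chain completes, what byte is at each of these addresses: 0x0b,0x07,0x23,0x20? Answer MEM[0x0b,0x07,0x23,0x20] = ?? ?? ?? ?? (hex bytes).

D0: mem[0x0b..0x0d] <- [1d 6c 15]
D1: mem[0x0f..0x10] <- [34 bb]
D2: mem[0x20..0x21] <- [5f c4]
D3: mem[0x0c..0x0d] <- [9f d3]
D4: mem[0x06..0x07] <- [9f d3]
query mem[0x0b]=0x1d, mem[0x07]=0xd3, mem[0x23]=0x44, mem[0x20]=0x5f

MEM[0x0b,0x07,0x23,0x20] = 1d d3 44 5f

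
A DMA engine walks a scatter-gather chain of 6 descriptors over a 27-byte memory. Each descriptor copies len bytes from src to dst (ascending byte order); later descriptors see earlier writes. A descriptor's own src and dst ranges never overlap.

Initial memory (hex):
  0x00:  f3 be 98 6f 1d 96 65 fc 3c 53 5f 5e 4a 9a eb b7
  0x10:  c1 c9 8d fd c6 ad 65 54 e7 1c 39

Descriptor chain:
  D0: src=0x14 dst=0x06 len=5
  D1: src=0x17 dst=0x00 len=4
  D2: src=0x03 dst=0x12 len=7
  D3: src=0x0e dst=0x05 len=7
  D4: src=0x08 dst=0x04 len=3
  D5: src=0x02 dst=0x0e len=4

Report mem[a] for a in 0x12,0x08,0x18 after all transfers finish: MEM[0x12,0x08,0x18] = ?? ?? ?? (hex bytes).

  after D0: wrote 5B at 0x06 = c6ad6554e7
  after D1: wrote 4B at 0x00 = 54e71c39
  after D2: wrote 7B at 0x12 = 391d96c6ad6554
  after D3: wrote 7B at 0x05 = ebb7c1c9391d96
  after D4: wrote 3B at 0x04 = c9391d
  after D5: wrote 4B at 0x0e = 1c39c939
query mem[0x12]=0x39, mem[0x08]=0xc9, mem[0x18]=0x54

MEM[0x12,0x08,0x18] = 39 c9 54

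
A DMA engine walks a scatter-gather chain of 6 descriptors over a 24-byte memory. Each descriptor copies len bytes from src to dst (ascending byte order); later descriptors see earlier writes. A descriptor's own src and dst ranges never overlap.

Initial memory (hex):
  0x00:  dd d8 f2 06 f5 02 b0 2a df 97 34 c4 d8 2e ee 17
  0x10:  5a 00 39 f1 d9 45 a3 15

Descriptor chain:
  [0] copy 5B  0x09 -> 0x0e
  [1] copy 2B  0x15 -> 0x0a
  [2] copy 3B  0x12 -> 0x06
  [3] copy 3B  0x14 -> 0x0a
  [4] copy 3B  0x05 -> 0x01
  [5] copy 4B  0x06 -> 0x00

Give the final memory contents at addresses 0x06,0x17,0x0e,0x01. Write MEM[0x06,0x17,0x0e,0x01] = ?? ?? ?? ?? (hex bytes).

  after D0: wrote 5B at 0x0e = 9734c4d82e
  after D1: wrote 2B at 0x0a = 45a3
  after D2: wrote 3B at 0x06 = 2ef1d9
  after D3: wrote 3B at 0x0a = d945a3
  after D4: wrote 3B at 0x01 = 022ef1
  after D5: wrote 4B at 0x00 = 2ef1d997
query mem[0x06]=0x2e, mem[0x17]=0x15, mem[0x0e]=0x97, mem[0x01]=0xf1

MEM[0x06,0x17,0x0e,0x01] = 2e 15 97 f1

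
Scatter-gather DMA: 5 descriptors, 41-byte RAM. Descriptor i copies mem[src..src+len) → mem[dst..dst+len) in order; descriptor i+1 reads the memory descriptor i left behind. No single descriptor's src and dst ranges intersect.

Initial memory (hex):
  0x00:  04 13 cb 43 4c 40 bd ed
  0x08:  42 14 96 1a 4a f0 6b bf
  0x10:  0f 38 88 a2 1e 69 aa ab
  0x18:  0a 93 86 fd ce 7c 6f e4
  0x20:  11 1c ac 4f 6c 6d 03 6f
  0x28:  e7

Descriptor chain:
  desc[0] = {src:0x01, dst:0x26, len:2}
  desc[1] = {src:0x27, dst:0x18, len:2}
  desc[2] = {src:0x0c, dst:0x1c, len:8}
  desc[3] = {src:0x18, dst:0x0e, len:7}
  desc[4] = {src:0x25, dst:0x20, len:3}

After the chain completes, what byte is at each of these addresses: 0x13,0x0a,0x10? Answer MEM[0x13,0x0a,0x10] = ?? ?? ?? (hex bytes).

MEM[0x13,0x0a,0x10] = f0 96 86

D0: mem[0x26..0x27] <- [13 cb]
D1: mem[0x18..0x19] <- [cb e7]
D2: mem[0x1c..0x23] <- [4a f0 6b bf 0f 38 88 a2]
D3: mem[0x0e..0x14] <- [cb e7 86 fd 4a f0 6b]
D4: mem[0x20..0x22] <- [6d 13 cb]
query mem[0x13]=0xf0, mem[0x0a]=0x96, mem[0x10]=0x86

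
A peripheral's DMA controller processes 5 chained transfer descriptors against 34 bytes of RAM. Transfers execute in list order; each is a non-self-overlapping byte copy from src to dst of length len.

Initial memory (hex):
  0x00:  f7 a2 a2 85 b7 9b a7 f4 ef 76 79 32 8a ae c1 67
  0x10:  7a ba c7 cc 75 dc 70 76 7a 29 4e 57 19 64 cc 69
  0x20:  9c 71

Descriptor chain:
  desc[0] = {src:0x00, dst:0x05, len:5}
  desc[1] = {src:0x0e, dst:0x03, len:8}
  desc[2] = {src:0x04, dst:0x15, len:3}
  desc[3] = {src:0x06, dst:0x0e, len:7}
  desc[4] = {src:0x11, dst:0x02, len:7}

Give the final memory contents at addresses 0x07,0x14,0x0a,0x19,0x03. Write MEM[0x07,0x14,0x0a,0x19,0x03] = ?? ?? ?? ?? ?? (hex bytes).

[0] 0x00->0x05 len=5 : f7 a2 a2 85 b7
[1] 0x0e->0x03 len=8 : c1 67 7a ba c7 cc 75 dc
[2] 0x04->0x15 len=3 : 67 7a ba
[3] 0x06->0x0e len=7 : ba c7 cc 75 dc 32 8a
[4] 0x11->0x02 len=7 : 75 dc 32 8a 67 7a ba
query mem[0x07]=0x7a, mem[0x14]=0x8a, mem[0x0a]=0xdc, mem[0x19]=0x29, mem[0x03]=0xdc

MEM[0x07,0x14,0x0a,0x19,0x03] = 7a 8a dc 29 dc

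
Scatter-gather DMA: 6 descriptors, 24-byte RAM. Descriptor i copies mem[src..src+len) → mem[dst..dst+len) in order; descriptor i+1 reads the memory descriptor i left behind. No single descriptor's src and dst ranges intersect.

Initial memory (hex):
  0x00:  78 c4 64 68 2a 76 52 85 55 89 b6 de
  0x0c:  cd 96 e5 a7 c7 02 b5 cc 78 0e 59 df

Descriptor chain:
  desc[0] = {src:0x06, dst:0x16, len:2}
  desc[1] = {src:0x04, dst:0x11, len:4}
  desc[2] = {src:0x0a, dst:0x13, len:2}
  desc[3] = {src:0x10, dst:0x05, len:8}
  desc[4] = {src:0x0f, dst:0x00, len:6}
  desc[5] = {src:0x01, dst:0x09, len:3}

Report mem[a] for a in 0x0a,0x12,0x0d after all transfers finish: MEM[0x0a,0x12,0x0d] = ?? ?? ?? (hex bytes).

  after D0: wrote 2B at 0x16 = 5285
  after D1: wrote 4B at 0x11 = 2a765285
  after D2: wrote 2B at 0x13 = b6de
  after D3: wrote 8B at 0x05 = c72a76b6de0e5285
  after D4: wrote 6B at 0x00 = a7c72a76b6de
  after D5: wrote 3B at 0x09 = c72a76
query mem[0x0a]=0x2a, mem[0x12]=0x76, mem[0x0d]=0x96

MEM[0x0a,0x12,0x0d] = 2a 76 96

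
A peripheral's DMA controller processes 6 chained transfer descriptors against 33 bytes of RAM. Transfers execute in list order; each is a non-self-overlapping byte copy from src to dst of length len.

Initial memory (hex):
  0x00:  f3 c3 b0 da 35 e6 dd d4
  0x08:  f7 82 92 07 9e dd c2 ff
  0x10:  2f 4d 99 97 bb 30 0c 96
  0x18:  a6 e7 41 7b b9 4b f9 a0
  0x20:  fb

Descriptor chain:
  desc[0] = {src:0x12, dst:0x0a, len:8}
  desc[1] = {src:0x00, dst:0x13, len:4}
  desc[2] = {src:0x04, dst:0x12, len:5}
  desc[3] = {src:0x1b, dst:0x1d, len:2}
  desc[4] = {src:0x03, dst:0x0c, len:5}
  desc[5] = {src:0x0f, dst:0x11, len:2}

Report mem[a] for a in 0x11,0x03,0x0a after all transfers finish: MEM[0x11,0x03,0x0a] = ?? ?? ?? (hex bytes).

MEM[0x11,0x03,0x0a] = dd da 99

#0 dst[0x0a+8] := {0x99,0x97,0xbb,0x30,0x0c,0x96,0xa6,0xe7}
#1 dst[0x13+4] := {0xf3,0xc3,0xb0,0xda}
#2 dst[0x12+5] := {0x35,0xe6,0xdd,0xd4,0xf7}
#3 dst[0x1d+2] := {0x7b,0xb9}
#4 dst[0x0c+5] := {0xda,0x35,0xe6,0xdd,0xd4}
#5 dst[0x11+2] := {0xdd,0xd4}
query mem[0x11]=0xdd, mem[0x03]=0xda, mem[0x0a]=0x99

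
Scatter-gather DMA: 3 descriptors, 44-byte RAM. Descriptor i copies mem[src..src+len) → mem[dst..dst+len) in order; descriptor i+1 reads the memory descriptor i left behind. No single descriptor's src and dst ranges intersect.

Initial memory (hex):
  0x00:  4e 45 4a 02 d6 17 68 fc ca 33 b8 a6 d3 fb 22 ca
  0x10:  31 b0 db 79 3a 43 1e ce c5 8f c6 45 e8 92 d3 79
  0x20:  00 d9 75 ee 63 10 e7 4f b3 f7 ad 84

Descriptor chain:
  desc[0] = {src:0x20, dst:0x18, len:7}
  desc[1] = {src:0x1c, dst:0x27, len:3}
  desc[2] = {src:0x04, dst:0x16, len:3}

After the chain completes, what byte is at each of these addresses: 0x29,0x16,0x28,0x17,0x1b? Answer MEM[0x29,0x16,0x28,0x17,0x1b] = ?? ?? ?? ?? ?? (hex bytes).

MEM[0x29,0x16,0x28,0x17,0x1b] = e7 d6 10 17 ee

D0: mem[0x18..0x1e] <- [00 d9 75 ee 63 10 e7]
D1: mem[0x27..0x29] <- [63 10 e7]
D2: mem[0x16..0x18] <- [d6 17 68]
query mem[0x29]=0xe7, mem[0x16]=0xd6, mem[0x28]=0x10, mem[0x17]=0x17, mem[0x1b]=0xee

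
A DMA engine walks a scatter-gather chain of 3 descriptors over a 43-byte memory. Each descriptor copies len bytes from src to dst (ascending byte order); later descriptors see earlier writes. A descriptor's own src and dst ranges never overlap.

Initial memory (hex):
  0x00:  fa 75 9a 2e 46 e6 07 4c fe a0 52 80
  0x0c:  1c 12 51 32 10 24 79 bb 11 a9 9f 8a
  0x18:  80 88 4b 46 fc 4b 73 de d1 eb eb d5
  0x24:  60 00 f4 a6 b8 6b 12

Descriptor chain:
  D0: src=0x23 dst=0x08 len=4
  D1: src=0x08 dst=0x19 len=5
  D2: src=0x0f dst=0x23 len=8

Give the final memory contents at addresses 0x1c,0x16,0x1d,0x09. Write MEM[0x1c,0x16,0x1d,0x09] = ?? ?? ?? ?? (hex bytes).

MEM[0x1c,0x16,0x1d,0x09] = f4 9f 1c 60

  after D0: wrote 4B at 0x08 = d56000f4
  after D1: wrote 5B at 0x19 = d56000f41c
  after D2: wrote 8B at 0x23 = 32102479bb11a99f
query mem[0x1c]=0xf4, mem[0x16]=0x9f, mem[0x1d]=0x1c, mem[0x09]=0x60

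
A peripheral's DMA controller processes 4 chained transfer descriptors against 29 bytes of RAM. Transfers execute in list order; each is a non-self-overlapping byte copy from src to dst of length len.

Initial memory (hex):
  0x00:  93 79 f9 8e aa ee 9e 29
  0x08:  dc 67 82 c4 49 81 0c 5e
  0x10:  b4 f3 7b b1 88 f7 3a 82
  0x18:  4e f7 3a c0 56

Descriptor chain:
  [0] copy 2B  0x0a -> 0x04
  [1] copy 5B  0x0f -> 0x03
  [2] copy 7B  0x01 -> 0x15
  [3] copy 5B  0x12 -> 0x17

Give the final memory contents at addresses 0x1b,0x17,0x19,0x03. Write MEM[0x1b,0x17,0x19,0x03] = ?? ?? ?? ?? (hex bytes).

MEM[0x1b,0x17,0x19,0x03] = f9 7b 88 5e

[0] 0x0a->0x04 len=2 : 82 c4
[1] 0x0f->0x03 len=5 : 5e b4 f3 7b b1
[2] 0x01->0x15 len=7 : 79 f9 5e b4 f3 7b b1
[3] 0x12->0x17 len=5 : 7b b1 88 79 f9
query mem[0x1b]=0xf9, mem[0x17]=0x7b, mem[0x19]=0x88, mem[0x03]=0x5e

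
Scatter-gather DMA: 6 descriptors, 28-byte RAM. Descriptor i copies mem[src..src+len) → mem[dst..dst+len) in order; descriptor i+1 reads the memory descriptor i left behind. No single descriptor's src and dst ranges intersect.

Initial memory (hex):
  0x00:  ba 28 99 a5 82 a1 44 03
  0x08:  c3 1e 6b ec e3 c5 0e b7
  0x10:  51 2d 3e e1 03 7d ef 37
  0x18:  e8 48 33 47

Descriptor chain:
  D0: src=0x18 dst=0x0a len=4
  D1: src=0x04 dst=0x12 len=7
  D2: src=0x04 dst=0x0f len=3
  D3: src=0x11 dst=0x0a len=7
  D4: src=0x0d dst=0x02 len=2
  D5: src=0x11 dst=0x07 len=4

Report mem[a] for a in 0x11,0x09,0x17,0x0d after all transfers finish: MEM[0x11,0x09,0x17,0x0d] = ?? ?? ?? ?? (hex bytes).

MEM[0x11,0x09,0x17,0x0d] = 44 a1 1e 44

#0 dst[0x0a+4] := {0xe8,0x48,0x33,0x47}
#1 dst[0x12+7] := {0x82,0xa1,0x44,0x03,0xc3,0x1e,0xe8}
#2 dst[0x0f+3] := {0x82,0xa1,0x44}
#3 dst[0x0a+7] := {0x44,0x82,0xa1,0x44,0x03,0xc3,0x1e}
#4 dst[0x02+2] := {0x44,0x03}
#5 dst[0x07+4] := {0x44,0x82,0xa1,0x44}
query mem[0x11]=0x44, mem[0x09]=0xa1, mem[0x17]=0x1e, mem[0x0d]=0x44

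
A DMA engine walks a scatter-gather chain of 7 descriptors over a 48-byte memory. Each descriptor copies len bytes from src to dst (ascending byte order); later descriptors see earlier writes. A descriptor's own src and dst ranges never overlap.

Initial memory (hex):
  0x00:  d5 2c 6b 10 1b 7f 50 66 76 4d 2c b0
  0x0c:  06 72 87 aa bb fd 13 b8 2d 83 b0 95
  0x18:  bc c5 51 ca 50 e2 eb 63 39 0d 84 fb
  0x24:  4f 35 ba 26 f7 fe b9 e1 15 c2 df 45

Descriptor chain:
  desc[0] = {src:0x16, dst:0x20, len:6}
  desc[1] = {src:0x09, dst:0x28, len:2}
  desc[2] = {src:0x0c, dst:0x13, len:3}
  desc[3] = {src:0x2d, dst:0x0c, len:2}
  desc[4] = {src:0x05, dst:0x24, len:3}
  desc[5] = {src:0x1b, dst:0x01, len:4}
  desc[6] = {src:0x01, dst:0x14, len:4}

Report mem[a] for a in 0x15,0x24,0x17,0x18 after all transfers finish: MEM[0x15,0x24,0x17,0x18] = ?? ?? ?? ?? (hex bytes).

#0 dst[0x20+6] := {0xb0,0x95,0xbc,0xc5,0x51,0xca}
#1 dst[0x28+2] := {0x4d,0x2c}
#2 dst[0x13+3] := {0x06,0x72,0x87}
#3 dst[0x0c+2] := {0xc2,0xdf}
#4 dst[0x24+3] := {0x7f,0x50,0x66}
#5 dst[0x01+4] := {0xca,0x50,0xe2,0xeb}
#6 dst[0x14+4] := {0xca,0x50,0xe2,0xeb}
query mem[0x15]=0x50, mem[0x24]=0x7f, mem[0x17]=0xeb, mem[0x18]=0xbc

MEM[0x15,0x24,0x17,0x18] = 50 7f eb bc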